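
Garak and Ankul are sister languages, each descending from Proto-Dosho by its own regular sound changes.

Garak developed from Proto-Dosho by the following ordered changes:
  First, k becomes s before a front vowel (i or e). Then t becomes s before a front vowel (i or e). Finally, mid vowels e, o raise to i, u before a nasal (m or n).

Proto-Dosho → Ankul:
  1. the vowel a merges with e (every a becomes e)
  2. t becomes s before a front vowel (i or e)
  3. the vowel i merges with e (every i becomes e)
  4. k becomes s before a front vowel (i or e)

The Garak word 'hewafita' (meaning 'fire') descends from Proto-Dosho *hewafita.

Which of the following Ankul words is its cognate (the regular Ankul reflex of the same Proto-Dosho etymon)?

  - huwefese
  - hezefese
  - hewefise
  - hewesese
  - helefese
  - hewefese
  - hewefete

hewefese

Ankul: start from *hewafita.
  rule 1 (vowel merger): hewafita → hewefite
  rule 2 (palatalisation): hewefite → hewefise
  rule 3 (vowel merger): hewefise → hewefese
  rule 4: no change — hewefese
  ⇒ Ankul hewefese
Only 'hewefese' matches the regular Ankul development of *hewafita.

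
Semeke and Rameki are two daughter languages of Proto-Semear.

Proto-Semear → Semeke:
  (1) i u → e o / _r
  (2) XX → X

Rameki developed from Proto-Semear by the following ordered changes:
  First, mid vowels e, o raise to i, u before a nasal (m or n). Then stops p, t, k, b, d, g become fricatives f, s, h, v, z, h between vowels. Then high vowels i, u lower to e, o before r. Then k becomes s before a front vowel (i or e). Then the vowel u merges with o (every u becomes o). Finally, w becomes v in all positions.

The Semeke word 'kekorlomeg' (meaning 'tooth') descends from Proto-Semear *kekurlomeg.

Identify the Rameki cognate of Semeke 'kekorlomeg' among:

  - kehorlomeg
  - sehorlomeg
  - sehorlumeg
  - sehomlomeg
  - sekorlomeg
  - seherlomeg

Rameki: start from *kekurlomeg.
  rule 1 (pre-nasal raising): kekurlomeg → kekurlumeg
  rule 2 (intervocalic lenition): kekurlumeg → kehurlumeg
  rule 3 (pre-rhotic lowering): kehurlumeg → kehorlumeg
  rule 4 (palatalisation): kehorlumeg → sehorlumeg
  rule 5 (vowel merger): sehorlumeg → sehorlomeg
  rule 6: no change — sehorlomeg
  ⇒ Rameki sehorlomeg

sehorlomeg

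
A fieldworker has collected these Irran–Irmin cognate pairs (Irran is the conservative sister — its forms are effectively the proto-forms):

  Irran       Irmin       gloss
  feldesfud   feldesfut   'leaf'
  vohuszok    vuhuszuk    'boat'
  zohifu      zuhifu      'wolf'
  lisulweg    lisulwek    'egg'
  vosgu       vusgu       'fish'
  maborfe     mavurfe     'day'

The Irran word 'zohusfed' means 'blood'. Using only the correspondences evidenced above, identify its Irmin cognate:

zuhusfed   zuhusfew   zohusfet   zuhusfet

vohuszok ~ vuhuszuk, zohifu ~ zuhifu — Irran o corresponds to Irmin u after a consonant, before a consonant other than r, m, n, p, b, f, v.
feldesfud ~ feldesfut — Irran d corresponds to Irmin t word-finally.
Applying these to Irran 'zohusfed':
  zohusfed → zuhusfed   (o→u after a consonant, before a consonant other than r, m, n, p, b, f, v)
  zuhusfed → zuhusfet   (d→t word-finally)
So the Irmin cognate is 'zuhusfet'.

zuhusfet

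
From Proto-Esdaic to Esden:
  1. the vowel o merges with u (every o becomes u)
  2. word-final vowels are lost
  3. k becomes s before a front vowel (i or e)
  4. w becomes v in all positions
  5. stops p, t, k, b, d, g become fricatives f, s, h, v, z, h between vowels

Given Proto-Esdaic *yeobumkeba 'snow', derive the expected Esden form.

yeuvumseb

Esden: *yeobumkeba > yeubumkeba > yeubumkeb > yeubumseb > yeuvumseb  (by vowel merger, apocope, palatalisation, intervocalic lenition)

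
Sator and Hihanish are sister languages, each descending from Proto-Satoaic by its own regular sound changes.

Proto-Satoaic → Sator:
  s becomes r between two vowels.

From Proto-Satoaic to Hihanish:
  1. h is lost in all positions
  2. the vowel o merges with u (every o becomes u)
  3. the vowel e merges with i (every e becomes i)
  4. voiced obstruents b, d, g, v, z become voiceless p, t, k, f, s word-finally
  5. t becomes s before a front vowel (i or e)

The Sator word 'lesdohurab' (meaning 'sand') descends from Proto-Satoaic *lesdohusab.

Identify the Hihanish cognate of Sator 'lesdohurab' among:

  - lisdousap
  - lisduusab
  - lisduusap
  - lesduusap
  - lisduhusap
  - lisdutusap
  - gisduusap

Hihanish: start from *lesdohusab.
  rule 1 (h-loss): lesdohusab → lesdousab
  rule 2 (vowel merger): lesdousab → lesduusab
  rule 3 (vowel merger): lesduusab → lisduusab
  rule 4 (final devoicing): lisduusab → lisduusap
  rule 5: no change — lisduusap
  ⇒ Hihanish lisduusap
Among the options, 'lisduusap' alone shows every Hihanish change applied in order.

lisduusap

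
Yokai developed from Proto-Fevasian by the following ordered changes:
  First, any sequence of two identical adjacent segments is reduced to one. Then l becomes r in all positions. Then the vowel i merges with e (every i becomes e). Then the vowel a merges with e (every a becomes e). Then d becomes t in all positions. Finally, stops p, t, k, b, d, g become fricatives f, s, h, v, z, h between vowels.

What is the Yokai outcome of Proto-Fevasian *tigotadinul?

tehosesenur

Yokai: start from *tigotadinul.
  rule 1: no change — tigotadinul
  rule 2 (unconditioned shift): tigotadinul → tigotadinur
  rule 3 (vowel merger): tigotadinur → tegotadenur
  rule 4 (vowel merger): tegotadenur → tegotedenur
  rule 5 (unconditioned shift): tegotedenur → tegotetenur
  rule 6 (intervocalic lenition): tegotetenur → tehosesenur
  ⇒ Yokai tehosesenur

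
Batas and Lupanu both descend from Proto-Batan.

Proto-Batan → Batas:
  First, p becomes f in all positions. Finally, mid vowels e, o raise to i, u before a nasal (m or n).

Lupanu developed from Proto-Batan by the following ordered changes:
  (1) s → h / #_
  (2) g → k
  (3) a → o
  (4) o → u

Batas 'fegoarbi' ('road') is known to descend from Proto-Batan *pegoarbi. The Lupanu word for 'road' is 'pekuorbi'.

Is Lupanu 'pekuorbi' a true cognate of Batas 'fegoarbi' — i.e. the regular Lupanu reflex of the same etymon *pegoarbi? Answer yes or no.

Derive the expected Lupanu reflex of *pegoarbi:
Lupanu: *pegoarbi > pekoarbi > pekoorbi > pekuurbi  (by unconditioned shift, vowel merger, vowel merger)
The regular Lupanu reflex would be 'pekuurbi', but the attested form is 'pekuorbi'. The correspondence is irregular, so they are not cognates (the Lupanu form has a different source).

no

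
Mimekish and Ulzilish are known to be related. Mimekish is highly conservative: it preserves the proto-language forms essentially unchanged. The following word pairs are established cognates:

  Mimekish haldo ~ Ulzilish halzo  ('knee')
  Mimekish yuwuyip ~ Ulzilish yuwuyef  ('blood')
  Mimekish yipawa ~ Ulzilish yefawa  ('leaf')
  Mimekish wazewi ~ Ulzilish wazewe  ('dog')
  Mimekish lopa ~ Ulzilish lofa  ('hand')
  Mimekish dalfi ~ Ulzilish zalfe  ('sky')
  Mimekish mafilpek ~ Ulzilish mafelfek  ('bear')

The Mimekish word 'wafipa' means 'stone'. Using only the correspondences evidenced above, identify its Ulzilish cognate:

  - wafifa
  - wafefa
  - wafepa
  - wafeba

wafefa

yuwuyip ~ yuwuyef, yipawa ~ yefawa — Mimekish i corresponds to Ulzilish e after a consonant, before a labial obstruent.
yipawa ~ yefawa, lopa ~ lofa — Mimekish p corresponds to Ulzilish f between vowels (before a back vowel).
Applying these to Mimekish 'wafipa':
  wafipa → wafepa   (i→e after a consonant, before a labial obstruent)
  wafepa → wafefa   (p→f between vowels (before a back vowel))
So the Ulzilish cognate is 'wafefa'.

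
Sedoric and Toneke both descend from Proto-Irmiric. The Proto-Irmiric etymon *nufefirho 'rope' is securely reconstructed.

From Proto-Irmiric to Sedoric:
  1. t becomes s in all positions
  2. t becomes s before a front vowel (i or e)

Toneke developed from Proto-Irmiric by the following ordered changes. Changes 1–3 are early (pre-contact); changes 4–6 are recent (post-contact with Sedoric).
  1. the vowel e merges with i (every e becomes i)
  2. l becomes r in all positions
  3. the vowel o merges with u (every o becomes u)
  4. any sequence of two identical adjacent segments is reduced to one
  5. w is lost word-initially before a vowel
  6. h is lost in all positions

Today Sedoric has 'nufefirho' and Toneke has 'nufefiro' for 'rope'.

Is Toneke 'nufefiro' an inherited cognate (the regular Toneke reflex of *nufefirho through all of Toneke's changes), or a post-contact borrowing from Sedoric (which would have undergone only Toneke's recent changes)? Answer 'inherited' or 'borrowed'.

If inherited, *nufefirho would pass through all of Toneke's changes:
Toneke: start from *nufefirho.
  rule 1 (vowel merger): nufefirho → nufifirho
  rule 2: no change — nufifirho
  rule 3 (vowel merger): nufifirho → nufifirhu
  rule 4: no change — nufifirhu
  rule 5: no change — nufifirhu
  rule 6 (h-loss): nufifirhu → nufifiru
  ⇒ Toneke nufifiru
If borrowed from Sedoric 'nufefirho' after the early changes, it would undergo only the recent ones:
  rule 4 (degemination): no change (nufefirho)
  rule 5 (glide loss): no change (nufefirho)
  rule 6 (h-loss): nufefirho → nufefiro
  ⇒ as a loan: nufefiro
Toneke 'nufefiro' matches the loan outcome 'nufefiro', not the inherited 'nufifiru' — it skipped the early Toneke changes, so it was borrowed from Sedoric.

borrowed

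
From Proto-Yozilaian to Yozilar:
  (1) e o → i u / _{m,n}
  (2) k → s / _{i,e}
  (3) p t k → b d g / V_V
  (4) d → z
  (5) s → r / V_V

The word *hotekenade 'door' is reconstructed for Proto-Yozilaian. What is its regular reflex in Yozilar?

Yozilar: *hotekenade > hotekinade > hotesinade > hodesinade > hozesinaze > hozerinaze  (by pre-nasal raising, palatalisation, intervocalic voicing, unconditioned shift, rhotacism)

hozerinaze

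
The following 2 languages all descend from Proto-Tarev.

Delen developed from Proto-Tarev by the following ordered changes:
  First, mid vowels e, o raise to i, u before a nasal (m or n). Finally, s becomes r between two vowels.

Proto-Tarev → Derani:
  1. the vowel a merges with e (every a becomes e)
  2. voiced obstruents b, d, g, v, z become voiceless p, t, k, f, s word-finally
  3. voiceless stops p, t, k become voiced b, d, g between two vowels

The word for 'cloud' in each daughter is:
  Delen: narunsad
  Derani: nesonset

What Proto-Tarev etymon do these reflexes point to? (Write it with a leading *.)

*nasonsad

Position 7: Delen has a, Derani has e. Delen preserves a here (none of its changes turn any other segment into a), so the proto-segment is *a.
Position 8: Delen has d, Derani has t. Delen preserves d here (none of its changes turn any other segment into d), so the proto-segment is *d.
Position 4: Delen has u, Derani has o. Derani preserves o here (none of its changes turn any other segment into o), so the proto-segment is *o.
This points to *nasonsad. Verify forward in each daughter:
Delen: start from *nasonsad.
  rule 1 (pre-nasal raising): nasonsad → nasunsad
  rule 2 (rhotacism): nasunsad → narunsad
  ⇒ Delen narunsad
Derani: *nasonsad > nesonsed > nesonset  (by vowel merger, final devoicing)
Only *nasonsad yields all of Delen narunsad, Derani nesonset.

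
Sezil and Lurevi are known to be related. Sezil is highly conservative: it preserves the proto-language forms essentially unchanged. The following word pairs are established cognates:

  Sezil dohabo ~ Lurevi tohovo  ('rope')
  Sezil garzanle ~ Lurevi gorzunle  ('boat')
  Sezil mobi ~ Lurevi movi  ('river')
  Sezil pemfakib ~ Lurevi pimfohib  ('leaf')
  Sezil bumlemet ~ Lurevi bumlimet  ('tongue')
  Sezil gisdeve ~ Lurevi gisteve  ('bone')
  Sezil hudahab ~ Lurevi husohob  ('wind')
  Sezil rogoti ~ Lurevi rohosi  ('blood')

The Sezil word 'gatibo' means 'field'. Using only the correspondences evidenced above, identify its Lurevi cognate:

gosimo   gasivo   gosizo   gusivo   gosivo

pemfakib ~ pimfohib, hudahab ~ husohob — Sezil a corresponds to Lurevi o after a consonant, before a consonant other than r, m, n, p, b, f, v.
rogoti ~ rohosi — Sezil t corresponds to Lurevi s between vowels (before a front vowel).
dohabo ~ tohovo — Sezil b corresponds to Lurevi v between vowels (before a back vowel).
Applying these to Sezil 'gatibo':
  gatibo → gotibo   (a→o after a consonant, before a consonant other than r, m, n, p, b, f, v)
  gotibo → gosibo   (t→s between vowels (before a front vowel))
  gosibo → gosivo   (b→v between vowels (before a back vowel))
So the Lurevi cognate is 'gosivo'.

gosivo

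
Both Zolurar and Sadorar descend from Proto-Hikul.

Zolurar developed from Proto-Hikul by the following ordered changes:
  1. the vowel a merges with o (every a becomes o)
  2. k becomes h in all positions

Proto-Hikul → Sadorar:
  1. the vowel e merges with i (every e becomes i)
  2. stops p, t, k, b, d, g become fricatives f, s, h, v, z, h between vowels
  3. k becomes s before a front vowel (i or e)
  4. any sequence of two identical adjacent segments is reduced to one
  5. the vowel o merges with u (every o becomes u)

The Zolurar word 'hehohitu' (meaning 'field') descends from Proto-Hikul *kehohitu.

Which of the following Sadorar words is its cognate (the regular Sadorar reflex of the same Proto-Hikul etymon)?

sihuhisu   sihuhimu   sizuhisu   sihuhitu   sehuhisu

Sadorar: *kehohitu
  kehohitu → kihohitu   [vowel merger]
  kihohitu → kihohisu   [intervocalic lenition]
  kihohisu → sihohisu   [palatalisation]
  sihohisu (rule 4 does not apply)
  sihohisu → sihuhisu   [vowel merger]
  giving Sadorar sihuhisu.
Among the options, 'sihuhisu' alone shows every Sadorar change applied in order.

sihuhisu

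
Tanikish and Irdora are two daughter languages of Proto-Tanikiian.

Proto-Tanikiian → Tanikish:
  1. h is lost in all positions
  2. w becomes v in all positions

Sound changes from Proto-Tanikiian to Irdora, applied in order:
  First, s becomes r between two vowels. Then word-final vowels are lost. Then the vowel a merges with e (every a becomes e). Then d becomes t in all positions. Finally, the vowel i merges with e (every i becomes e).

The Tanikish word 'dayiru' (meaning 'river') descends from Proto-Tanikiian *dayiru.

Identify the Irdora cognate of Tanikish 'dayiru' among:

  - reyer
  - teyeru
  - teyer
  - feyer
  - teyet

Irdora: *dayiru
  dayiru (rule 1 does not apply)
  dayiru → dayir   [apocope]
  dayir → deyir   [vowel merger]
  deyir → teyir   [unconditioned shift]
  teyir → teyer   [vowel merger]
  giving Irdora teyer.
Among the options, 'teyer' alone shows every Irdora change applied in order.

teyer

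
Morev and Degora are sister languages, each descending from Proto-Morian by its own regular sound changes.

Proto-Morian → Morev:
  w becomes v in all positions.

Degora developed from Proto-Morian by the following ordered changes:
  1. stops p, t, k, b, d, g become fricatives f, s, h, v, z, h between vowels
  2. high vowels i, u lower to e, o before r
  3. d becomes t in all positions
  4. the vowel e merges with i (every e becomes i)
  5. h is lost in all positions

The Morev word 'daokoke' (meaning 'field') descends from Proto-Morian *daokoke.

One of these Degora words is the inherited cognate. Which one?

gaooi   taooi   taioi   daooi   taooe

Degora: *daokoke
  daokoke → daohohe   [intervocalic lenition]
  daohohe (rule 2 does not apply)
  daohohe → taohohe   [unconditioned shift]
  taohohe → taohohi   [vowel merger]
  taohohi → taooi   [h-loss]
  giving Degora taooi.
Only 'taooi' matches the regular Degora development of *daokoke.

taooi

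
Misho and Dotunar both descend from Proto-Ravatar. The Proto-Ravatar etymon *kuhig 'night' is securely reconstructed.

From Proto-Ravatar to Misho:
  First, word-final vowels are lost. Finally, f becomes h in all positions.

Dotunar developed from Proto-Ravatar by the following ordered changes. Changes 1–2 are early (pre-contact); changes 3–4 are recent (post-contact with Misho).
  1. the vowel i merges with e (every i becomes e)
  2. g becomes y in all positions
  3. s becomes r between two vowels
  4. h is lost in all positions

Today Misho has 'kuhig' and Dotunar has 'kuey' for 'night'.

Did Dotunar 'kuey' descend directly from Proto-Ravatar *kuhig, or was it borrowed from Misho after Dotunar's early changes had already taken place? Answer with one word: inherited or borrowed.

If inherited, *kuhig would pass through all of Dotunar's changes:
Dotunar: start from *kuhig.
  rule 1 (vowel merger): kuhig → kuheg
  rule 2 (unconditioned shift): kuheg → kuhey
  rule 3: no change — kuhey
  rule 4 (h-loss): kuhey → kuey
  ⇒ Dotunar kuey
If borrowed from Misho 'kuhig' after the early changes, it would undergo only the recent ones:
  rule 3 (rhotacism): no change (kuhig)
  rule 4 (h-loss): kuhig → kuig
  ⇒ as a loan: kuig
Dotunar 'kuey' matches the inherited outcome exactly, so it is an inherited cognate, not a loan.

inherited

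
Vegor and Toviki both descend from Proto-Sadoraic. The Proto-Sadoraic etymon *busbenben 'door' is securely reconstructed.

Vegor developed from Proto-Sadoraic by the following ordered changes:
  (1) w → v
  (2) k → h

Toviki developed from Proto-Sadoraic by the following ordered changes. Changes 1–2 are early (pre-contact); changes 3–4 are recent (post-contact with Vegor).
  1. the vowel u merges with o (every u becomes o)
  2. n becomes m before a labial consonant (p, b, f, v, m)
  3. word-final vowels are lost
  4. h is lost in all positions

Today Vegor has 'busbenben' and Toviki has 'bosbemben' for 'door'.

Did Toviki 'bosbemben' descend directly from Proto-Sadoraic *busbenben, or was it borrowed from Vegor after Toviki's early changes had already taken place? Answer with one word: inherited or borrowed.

If inherited, *busbenben would pass through all of Toviki's changes:
Toviki: *busbenben
  busbenben → bosbenben   [vowel merger]
  bosbenben → bosbemben   [nasal place assimilation]
  bosbemben (rule 3 does not apply)
  bosbemben (rule 4 does not apply)
  giving Toviki bosbemben.
If borrowed from Vegor 'busbenben' after the early changes, it would undergo only the recent ones:
  rule 3 (apocope): no change (busbenben)
  rule 4 (h-loss): no change (busbenben)
  ⇒ as a loan: busbenben
Toviki 'bosbemben' matches the inherited outcome exactly, so it is an inherited cognate, not a loan.

inherited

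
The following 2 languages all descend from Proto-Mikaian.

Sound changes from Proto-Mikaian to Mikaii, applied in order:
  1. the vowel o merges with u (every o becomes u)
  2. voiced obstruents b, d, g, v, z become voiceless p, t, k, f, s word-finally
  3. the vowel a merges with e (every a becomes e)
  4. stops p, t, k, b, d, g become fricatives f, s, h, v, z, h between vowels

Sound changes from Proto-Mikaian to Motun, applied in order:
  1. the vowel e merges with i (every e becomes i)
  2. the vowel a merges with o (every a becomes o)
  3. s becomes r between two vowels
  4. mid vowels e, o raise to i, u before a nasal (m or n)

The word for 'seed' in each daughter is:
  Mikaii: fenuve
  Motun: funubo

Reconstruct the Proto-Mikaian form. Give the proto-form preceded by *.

*fanuba

Position 2: Mikaii has e, Motun has u. Taking the neighbouring segments as reconstructed: Mikaii e could go back to *a or *e; Motun u could go back to *a or *o or *u — the one source consistent with every daughter is *a.
Position 6: Mikaii has e, Motun has o. Taking the neighbouring segments as reconstructed: Mikaii e could go back to *a or *e; Motun o could go back to *a or *o — the one source consistent with every daughter is *a.
Position 5: Mikaii has v, Motun has b. Motun preserves b here (none of its changes turn any other segment into b), so the proto-segment is *b.
Verify the candidate proto-form against each daughter:
Mikaii: *fanuba > fenube > fenuve  (by vowel merger, intervocalic lenition)
Motun: *fanuba
  fanuba (rule 1 does not apply)
  fanuba → fonubo   [vowel merger]
  fonubo (rule 3 does not apply)
  fonubo → funubo   [pre-nasal raising]
  giving Motun funubo.
*fanuba is the unique common source.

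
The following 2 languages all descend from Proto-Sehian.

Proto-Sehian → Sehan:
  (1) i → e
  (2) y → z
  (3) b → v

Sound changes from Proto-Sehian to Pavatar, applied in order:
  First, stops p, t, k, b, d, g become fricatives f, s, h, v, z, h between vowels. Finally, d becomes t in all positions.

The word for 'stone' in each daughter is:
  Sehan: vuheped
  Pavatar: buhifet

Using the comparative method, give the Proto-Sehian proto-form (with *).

Position 5: Sehan has p, Pavatar has f. Sehan preserves p here (none of its changes turn any other segment into p), so the proto-segment is *p.
Position 7: Sehan has d, Pavatar has t. Sehan preserves d here (none of its changes turn any other segment into d), so the proto-segment is *d.
Position 4: Sehan has e, Pavatar has i. Pavatar preserves i here (none of its changes turn any other segment into i), so the proto-segment is *i.
Continuing position by position gives *buhiped; check it forward:
Sehan: start from *buhiped.
  rule 1 (vowel merger): buhiped → buheped
  rule 2: no change — buheped
  rule 3 (unconditioned shift): buheped → vuheped
  ⇒ Sehan vuheped
Pavatar: *buhiped
  buhiped → buhifed   [intervocalic lenition]
  buhifed → buhifet   [unconditioned shift]
  giving Pavatar buhifet.
Only *buhiped yields all of Sehan vuheped, Pavatar buhifet.

*buhiped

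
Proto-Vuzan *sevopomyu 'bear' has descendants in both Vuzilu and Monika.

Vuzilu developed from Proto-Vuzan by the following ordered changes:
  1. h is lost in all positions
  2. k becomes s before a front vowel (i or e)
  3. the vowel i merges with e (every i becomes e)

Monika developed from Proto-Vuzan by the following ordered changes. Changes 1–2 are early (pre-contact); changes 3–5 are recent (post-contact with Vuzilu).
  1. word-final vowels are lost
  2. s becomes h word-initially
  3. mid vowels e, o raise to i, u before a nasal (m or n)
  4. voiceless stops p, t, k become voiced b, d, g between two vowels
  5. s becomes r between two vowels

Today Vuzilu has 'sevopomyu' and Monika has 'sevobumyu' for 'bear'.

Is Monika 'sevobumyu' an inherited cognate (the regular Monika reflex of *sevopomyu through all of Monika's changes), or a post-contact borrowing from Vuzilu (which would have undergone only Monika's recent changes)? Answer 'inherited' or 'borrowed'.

If inherited, *sevopomyu would pass through all of Monika's changes:
Monika: *sevopomyu
  sevopomyu → sevopomy   [apocope]
  sevopomy → hevopomy   [debuccalisation]
  hevopomy → hevopumy   [pre-nasal raising]
  hevopumy → hevobumy   [intervocalic voicing]
  hevobumy (rule 5 does not apply)
  giving Monika hevobumy.
If borrowed from Vuzilu 'sevopomyu' after the early changes, it would undergo only the recent ones:
  rule 3 (pre-nasal raising): sevopomyu → sevopumyu
  rule 4 (intervocalic voicing): sevopumyu → sevobumyu
  rule 5 (rhotacism): no change (sevobumyu)
  ⇒ as a loan: sevobumyu
Monika 'sevobumyu' matches the loan outcome 'sevobumyu', not the inherited 'hevobumy' — it skipped the early Monika changes, so it was borrowed from Vuzilu.

borrowed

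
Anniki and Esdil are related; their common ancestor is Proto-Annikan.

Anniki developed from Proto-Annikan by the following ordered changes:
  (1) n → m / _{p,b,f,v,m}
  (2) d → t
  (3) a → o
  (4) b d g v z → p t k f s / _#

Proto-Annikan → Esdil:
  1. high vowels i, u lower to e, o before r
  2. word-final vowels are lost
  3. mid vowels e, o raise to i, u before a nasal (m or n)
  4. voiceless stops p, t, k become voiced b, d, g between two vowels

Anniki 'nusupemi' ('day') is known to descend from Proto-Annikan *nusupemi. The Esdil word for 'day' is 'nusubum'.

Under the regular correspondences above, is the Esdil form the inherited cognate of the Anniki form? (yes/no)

Derive the expected Esdil reflex of *nusupemi:
Esdil: start from *nusupemi.
  rule 1: no change — nusupemi
  rule 2 (apocope): nusupemi → nusupem
  rule 3 (pre-nasal raising): nusupem → nusupim
  rule 4 (intervocalic voicing): nusupim → nusubim
  ⇒ Esdil nusubim
The regular Esdil reflex would be 'nusubim', but the attested form is 'nusubum'. The correspondence is irregular, so they are not cognates (the Esdil form has a different source).

no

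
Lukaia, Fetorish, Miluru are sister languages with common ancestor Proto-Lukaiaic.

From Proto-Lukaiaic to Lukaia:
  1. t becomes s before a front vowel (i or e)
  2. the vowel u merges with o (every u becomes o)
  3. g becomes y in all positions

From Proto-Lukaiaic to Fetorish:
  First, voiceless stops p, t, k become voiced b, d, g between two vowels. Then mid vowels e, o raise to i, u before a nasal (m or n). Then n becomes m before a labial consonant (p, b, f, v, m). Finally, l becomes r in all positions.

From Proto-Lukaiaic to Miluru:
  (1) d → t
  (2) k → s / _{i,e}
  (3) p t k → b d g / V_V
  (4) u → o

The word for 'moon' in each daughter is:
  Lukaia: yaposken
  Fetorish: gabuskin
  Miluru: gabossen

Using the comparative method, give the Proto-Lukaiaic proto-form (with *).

Position 6: Lukaia has k, Fetorish has k, Miluru has s. Lukaia preserves k here (none of its changes turn any other segment into k), so the proto-segment is *k.
Position 3: Lukaia has p, Fetorish has b, Miluru has b. Lukaia preserves p here (none of its changes turn any other segment into p), so the proto-segment is *p.
Continuing position by position gives *gapusken; check it forward:
Lukaia: *gapusken
  gapusken (rule 1 does not apply)
  gapusken → gaposken   [vowel merger]
  gaposken → yaposken   [unconditioned shift]
  giving Lukaia yaposken.
Fetorish: *gapusken > gabusken > gabuskin  (by intervocalic voicing, pre-nasal raising)
Miluru: start from *gapusken.
  rule 1: no change — gapusken
  rule 2 (palatalisation): gapusken → gapussen
  rule 3 (intervocalic voicing): gapussen → gabussen
  rule 4 (vowel merger): gabussen → gabossen
  ⇒ Miluru gabossen
Only *gapusken yields all of Lukaia yaposken, Fetorish gabuskin, Miluru gabossen.

*gapusken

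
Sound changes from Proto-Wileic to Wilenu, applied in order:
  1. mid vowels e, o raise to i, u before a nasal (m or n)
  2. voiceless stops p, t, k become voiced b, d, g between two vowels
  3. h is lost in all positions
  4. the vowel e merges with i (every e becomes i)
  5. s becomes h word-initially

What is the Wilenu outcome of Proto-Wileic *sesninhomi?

Wilenu: start from *sesninhomi.
  rule 1 (pre-nasal raising): sesninhomi → sesninhumi
  rule 2: no change — sesninhumi
  rule 3 (h-loss): sesninhumi → sesninumi
  rule 4 (vowel merger): sesninumi → sisninumi
  rule 5 (debuccalisation): sisninumi → hisninumi
  ⇒ Wilenu hisninumi

hisninumi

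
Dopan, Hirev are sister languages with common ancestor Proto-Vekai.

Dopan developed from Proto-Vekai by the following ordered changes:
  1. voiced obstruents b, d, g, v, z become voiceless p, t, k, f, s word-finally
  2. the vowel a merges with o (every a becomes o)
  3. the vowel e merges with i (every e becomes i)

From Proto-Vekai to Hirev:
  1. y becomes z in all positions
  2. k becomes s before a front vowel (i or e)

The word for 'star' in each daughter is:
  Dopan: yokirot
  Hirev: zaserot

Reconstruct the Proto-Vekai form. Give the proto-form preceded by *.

Position 3: Dopan has k, Hirev has s. Taking the neighbouring segments as reconstructed: Dopan k can only go back to *k; Hirev s could go back to *k or *s — the one source consistent with every daughter is *k.
Position 4: Dopan has i, Hirev has e. Hirev preserves e here (none of its changes turn any other segment into e), so the proto-segment is *e.
Position 2: Dopan has o, Hirev has a. Hirev preserves a here (none of its changes turn any other segment into a), so the proto-segment is *a.
Verify the candidate proto-form against each daughter:
Dopan: *yakerot > yokerot > yokirot  (by vowel merger, vowel merger)
Hirev: *yakerot > zakerot > zaserot  (by unconditioned shift, palatalisation)
*yakerot is the unique common source.

*yakerot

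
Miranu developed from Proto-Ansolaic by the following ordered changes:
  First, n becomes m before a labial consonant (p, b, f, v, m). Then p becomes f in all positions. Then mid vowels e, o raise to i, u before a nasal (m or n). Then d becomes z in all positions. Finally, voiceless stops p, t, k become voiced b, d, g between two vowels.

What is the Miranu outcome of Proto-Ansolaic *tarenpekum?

Miranu: *tarenpekum > tarempekum > taremfekum > tarimfekum > tarimfegum  (by nasal place assimilation, unconditioned shift, pre-nasal raising, intervocalic voicing)

tarimfegum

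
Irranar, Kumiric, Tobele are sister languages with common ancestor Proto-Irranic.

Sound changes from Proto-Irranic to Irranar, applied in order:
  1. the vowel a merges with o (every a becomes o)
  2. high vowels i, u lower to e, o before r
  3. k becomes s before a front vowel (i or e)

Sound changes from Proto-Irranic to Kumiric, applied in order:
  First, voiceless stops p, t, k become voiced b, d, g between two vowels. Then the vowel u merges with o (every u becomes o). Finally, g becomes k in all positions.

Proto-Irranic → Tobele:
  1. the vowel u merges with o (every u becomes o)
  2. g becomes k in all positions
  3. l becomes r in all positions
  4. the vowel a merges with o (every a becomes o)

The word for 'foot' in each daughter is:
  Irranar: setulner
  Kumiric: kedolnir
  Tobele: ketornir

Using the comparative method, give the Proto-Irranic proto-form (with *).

Position 3: Irranar has t, Kumiric has d, Tobele has t. Irranar preserves t here (none of its changes turn any other segment into t), so the proto-segment is *t.
Position 4: Irranar has u, Kumiric has o, Tobele has o. Irranar preserves u here (none of its changes turn any other segment into u), so the proto-segment is *u.
Position 7: Irranar has e, Kumiric has i, Tobele has i. Kumiric preserves i here (none of its changes turn any other segment into i), so the proto-segment is *i.
This points to *ketulnir. Verify forward in each daughter:
Irranar: start from *ketulnir.
  rule 1: no change — ketulnir
  rule 2 (pre-rhotic lowering): ketulnir → ketulner
  rule 3 (palatalisation): ketulner → setulner
  ⇒ Irranar setulner
Kumiric: *ketulnir
  ketulnir → kedulnir   [intervocalic voicing]
  kedulnir → kedolnir   [vowel merger]
  kedolnir (rule 3 does not apply)
  giving Kumiric kedolnir.
Tobele: start from *ketulnir.
  rule 1 (vowel merger): ketulnir → ketolnir
  rule 2: no change — ketolnir
  rule 3 (unconditioned shift): ketolnir → ketornir
  rule 4: no change — ketornir
  ⇒ Tobele ketornir
No other proto-form is consistent with every reflex, so the reconstruction is *ketulnir.

*ketulnir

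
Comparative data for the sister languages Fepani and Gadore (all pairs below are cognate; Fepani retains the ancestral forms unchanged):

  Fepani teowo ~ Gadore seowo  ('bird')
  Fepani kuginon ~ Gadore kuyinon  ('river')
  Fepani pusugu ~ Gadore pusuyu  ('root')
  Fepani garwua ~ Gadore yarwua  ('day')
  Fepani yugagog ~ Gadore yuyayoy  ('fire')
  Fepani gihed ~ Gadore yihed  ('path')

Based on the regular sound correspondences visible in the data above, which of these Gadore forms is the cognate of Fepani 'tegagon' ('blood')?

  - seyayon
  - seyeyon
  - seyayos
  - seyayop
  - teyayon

teowo ~ seowo — Fepani t corresponds to Gadore s word-initially before a front vowel.
yugagog ~ yuyayoy — Fepani g corresponds to Gadore y between vowels (before a back vowel).
yugagog ~ yuyayoy — Fepani g corresponds to Gadore y between vowels (before a back vowel).
Applying these to Fepani 'tegagon':
  tegagon → segagon   (t→s word-initially before a front vowel)
  segagon → seyagon   (g→y between vowels (before a back vowel))
  seyagon → seyayon   (g→y between vowels (before a back vowel))
So the Gadore cognate is 'seyayon'.

seyayon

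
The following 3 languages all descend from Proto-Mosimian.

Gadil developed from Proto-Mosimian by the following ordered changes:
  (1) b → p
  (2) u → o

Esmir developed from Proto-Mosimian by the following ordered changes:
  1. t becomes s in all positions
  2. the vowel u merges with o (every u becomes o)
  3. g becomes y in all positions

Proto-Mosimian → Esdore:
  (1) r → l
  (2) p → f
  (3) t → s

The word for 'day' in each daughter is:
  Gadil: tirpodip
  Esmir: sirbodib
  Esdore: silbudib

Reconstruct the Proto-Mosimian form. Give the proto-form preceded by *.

*tirbudib

Position 4: Gadil has p, Esmir has b, Esdore has b. Esmir preserves b here (none of its changes turn any other segment into b), so the proto-segment is *b.
Position 1: Gadil has t, Esmir has s, Esdore has s. Gadil preserves t here (none of its changes turn any other segment into t), so the proto-segment is *t.
Position 5: Gadil has o, Esmir has o, Esdore has u. Esdore preserves u here (none of its changes turn any other segment into u), so the proto-segment is *u.
This points to *tirbudib. Verify forward in each daughter:
Gadil: *tirbudib
  tirbudib → tirpudip   [unconditioned shift]
  tirpudip → tirpodip   [vowel merger]
  giving Gadil tirpodip.
Esmir: *tirbudib > sirbudib > sirbodib  (by unconditioned shift, vowel merger)
Esdore: start from *tirbudib.
  rule 1 (unconditioned shift): tirbudib → tilbudib
  rule 2: no change — tilbudib
  rule 3 (unconditioned shift): tilbudib → silbudib
  ⇒ Esdore silbudib
Only *tirbudib yields all of Gadil tirpodip, Esmir sirbodib, Esdore silbudib.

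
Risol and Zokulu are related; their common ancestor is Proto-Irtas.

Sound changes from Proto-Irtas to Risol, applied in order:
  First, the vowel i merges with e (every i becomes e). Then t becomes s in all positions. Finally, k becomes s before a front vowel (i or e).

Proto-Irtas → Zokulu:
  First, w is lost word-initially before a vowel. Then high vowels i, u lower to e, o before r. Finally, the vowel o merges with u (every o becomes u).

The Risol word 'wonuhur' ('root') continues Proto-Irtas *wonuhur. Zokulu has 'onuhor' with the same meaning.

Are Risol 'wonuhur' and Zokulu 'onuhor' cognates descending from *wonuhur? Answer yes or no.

Derive the expected Zokulu reflex of *wonuhur:
Zokulu: start from *wonuhur.
  rule 1 (glide loss): wonuhur → onuhur
  rule 2 (pre-rhotic lowering): onuhur → onuhor
  rule 3 (vowel merger): onuhor → unuhur
  ⇒ Zokulu unuhur
The regular Zokulu reflex would be 'unuhur', but the attested form is 'onuhor'. The correspondence is irregular, so they are not cognates (the Zokulu form has a different source).

no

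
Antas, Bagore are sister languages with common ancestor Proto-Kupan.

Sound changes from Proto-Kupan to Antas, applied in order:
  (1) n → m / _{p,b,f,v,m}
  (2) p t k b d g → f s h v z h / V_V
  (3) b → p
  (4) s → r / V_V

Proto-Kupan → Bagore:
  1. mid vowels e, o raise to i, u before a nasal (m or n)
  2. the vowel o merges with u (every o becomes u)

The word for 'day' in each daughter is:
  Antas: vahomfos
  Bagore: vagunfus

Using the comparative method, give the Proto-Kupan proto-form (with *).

*vagonfos

Position 7: Antas has o, Bagore has u. Antas preserves o here (none of its changes turn any other segment into o), so the proto-segment is *o.
Position 4: Antas has o, Bagore has u. Antas preserves o here (none of its changes turn any other segment into o), so the proto-segment is *o.
Verify the candidate proto-form against each daughter:
Antas: start from *vagonfos.
  rule 1 (nasal place assimilation): vagonfos → vagomfos
  rule 2 (intervocalic lenition): vagomfos → vahomfos
  rule 3: no change — vahomfos
  rule 4: no change — vahomfos
  ⇒ Antas vahomfos
Bagore: *vagonfos > vagunfos > vagunfus  (by pre-nasal raising, vowel merger)
*vagonfos is the unique common source.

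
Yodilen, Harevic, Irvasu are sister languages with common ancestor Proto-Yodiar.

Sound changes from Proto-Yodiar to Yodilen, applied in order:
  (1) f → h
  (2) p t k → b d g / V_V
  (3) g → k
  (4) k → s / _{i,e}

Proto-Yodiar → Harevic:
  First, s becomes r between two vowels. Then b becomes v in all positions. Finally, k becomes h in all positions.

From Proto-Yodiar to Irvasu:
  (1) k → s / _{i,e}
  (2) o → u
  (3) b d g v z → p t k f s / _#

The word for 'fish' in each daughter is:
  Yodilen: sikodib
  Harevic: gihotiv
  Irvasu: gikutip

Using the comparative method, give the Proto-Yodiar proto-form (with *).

Position 5: Yodilen has d, Harevic has t, Irvasu has t. Harevic preserves t here (none of its changes turn any other segment into t), so the proto-segment is *t.
Position 4: Yodilen has o, Harevic has o, Irvasu has u. Yodilen preserves o here (none of its changes turn any other segment into o), so the proto-segment is *o.
Position 3: Yodilen has k, Harevic has h, Irvasu has k. Taking the neighbouring segments as reconstructed: Yodilen k could go back to *k or *g; Harevic h could go back to *k or *h; Irvasu k can only go back to *k — the one source consistent with every daughter is *k.
This points to *gikotib. Verify forward in each daughter:
Yodilen: *gikotib > gigodib > kikodib > sikodib  (by intervocalic voicing, unconditioned shift, palatalisation)
Harevic: start from *gikotib.
  rule 1: no change — gikotib
  rule 2 (unconditioned shift): gikotib → gikotiv
  rule 3 (unconditioned shift): gikotiv → gihotiv
  ⇒ Harevic gihotiv
Irvasu: *gikotib > gikutib > gikutip  (by vowel merger, final devoicing)
No other proto-form is consistent with every reflex, so the reconstruction is *gikotib.

*gikotib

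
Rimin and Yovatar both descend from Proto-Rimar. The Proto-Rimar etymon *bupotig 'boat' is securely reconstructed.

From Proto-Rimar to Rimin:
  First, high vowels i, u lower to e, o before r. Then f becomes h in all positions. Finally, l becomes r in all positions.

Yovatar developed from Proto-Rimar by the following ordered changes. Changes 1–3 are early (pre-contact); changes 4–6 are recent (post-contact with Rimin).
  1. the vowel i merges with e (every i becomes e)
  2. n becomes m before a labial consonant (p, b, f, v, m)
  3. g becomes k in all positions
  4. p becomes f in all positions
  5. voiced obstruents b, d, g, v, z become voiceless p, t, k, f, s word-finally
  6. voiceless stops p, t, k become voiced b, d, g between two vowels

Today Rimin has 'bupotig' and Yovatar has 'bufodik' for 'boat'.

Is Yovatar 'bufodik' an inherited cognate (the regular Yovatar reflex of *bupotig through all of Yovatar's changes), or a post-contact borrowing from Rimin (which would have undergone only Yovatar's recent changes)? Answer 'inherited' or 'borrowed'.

If inherited, *bupotig would pass through all of Yovatar's changes:
Yovatar: *bupotig > bupoteg > bupotek > bufotek > bufodek  (by vowel merger, unconditioned shift, unconditioned shift, intervocalic voicing)
If borrowed from Rimin 'bupotig' after the early changes, it would undergo only the recent ones:
  rule 4 (unconditioned shift): bupotig → bufotig
  rule 5 (final devoicing): bufotig → bufotik
  rule 6 (intervocalic voicing): bufotik → bufodik
  ⇒ as a loan: bufodik
Yovatar 'bufodik' matches the loan outcome 'bufodik', not the inherited 'bufodek' — it skipped the early Yovatar changes, so it was borrowed from Rimin.

borrowed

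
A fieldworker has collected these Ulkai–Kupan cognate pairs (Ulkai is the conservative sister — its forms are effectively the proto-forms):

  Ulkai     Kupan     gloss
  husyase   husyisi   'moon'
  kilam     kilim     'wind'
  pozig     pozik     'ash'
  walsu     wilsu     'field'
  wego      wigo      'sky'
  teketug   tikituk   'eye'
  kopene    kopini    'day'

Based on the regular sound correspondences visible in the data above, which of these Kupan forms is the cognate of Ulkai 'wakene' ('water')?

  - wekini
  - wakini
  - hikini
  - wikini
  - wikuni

wikini

husyase ~ husyisi, walsu ~ wilsu — Ulkai a corresponds to Kupan i after a consonant, before a consonant other than r, m, n, p, b, f, v.
kopene ~ kopini — Ulkai e corresponds to Kupan i after a consonant, before a nasal.
husyase ~ husyisi, kopene ~ kopini — Ulkai e corresponds to Kupan i word-finally.
Applying these to Ulkai 'wakene':
  wakene → wikene   (a→i after a consonant, before a consonant other than r, m, n, p, b, f, v)
  wikene → wikine   (e→i after a consonant, before a nasal)
  wikine → wikini   (e→i word-finally)
So the Kupan cognate is 'wikini'.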